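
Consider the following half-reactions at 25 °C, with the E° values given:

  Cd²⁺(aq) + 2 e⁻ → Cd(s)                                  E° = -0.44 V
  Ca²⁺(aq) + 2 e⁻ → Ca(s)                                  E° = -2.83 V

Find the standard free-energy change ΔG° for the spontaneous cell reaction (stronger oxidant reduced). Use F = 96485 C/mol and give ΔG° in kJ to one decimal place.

-461.2 kJ

Cd²⁺/Cd (E° = -0.44 V) is the cathode; Ca²⁺/Ca (E° = -2.83 V) is the anode, so E°cell = +2.39 V.
Balancing electrons gives n = 2 (lcm of 2 and 2).
ΔG° = −nFE° = −(2)(96485)(+2.39) = -461,198 J = -461.2 kJ.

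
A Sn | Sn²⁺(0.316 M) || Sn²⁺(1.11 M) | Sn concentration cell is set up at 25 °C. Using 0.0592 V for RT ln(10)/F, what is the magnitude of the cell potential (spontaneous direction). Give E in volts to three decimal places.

For a concentration cell E°cell = 0. The 1.11 M side is the cathode (reduction is favoured where [Sn²⁺] is higher).
With n = 2, E = −(0.0592/2) log([Sn²⁺]ₐₙ/[Sn²⁺]꜀ₐₜ) = −(0.0592/2) log(0.316/1.11) = −(0.0592/2)(-0.546) = +0.016 V.

+0.016 V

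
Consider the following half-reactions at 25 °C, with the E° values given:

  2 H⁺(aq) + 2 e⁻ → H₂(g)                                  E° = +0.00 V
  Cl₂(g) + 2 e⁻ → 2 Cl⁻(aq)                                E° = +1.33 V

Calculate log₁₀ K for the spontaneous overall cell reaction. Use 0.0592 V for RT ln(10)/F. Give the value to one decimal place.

Cathode: Cl₂/Cl⁻; anode: H⁺/H₂. E°cell = +1.33 V, n = 2.
log K = nE°cell / 0.0592 = (2)(+1.33) / 0.0592 = 44.9.

44.9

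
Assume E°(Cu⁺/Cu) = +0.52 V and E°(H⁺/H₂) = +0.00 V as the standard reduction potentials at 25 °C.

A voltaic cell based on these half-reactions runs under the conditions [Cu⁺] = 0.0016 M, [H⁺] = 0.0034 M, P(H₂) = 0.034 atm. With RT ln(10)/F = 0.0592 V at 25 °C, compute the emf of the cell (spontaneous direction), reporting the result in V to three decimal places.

Cu⁺/Cu is the cathode (higher E°), H⁺/H₂ the anode: E°cell = +0.52 − (+0.00) = +0.52 V, n = 2.
Overall: 2 Cu⁺(aq) + H₂(g) → 2 Cu(s) + 2 H⁺(aq)
Q = [H⁺]^2 / ([Cu⁺]^2·P(H₂)); log Q = 2.123.
E = E° − (0.0592/n) log Q = +0.52 − (0.0592/2)(2.123) = +0.457 V.

+0.457 V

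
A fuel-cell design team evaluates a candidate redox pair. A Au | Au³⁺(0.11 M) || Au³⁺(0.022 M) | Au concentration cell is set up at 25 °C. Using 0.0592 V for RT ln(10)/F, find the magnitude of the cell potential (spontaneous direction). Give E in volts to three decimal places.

+0.014 V

For a concentration cell E°cell = 0. The 0.11 M side is the cathode (reduction is favoured where [Au³⁺] is higher).
With n = 3, E = −(0.0592/3) log([Au³⁺]ₐₙ/[Au³⁺]꜀ₐₜ) = −(0.0592/3) log(0.022/0.11) = −(0.0592/3)(-0.699) = +0.014 V.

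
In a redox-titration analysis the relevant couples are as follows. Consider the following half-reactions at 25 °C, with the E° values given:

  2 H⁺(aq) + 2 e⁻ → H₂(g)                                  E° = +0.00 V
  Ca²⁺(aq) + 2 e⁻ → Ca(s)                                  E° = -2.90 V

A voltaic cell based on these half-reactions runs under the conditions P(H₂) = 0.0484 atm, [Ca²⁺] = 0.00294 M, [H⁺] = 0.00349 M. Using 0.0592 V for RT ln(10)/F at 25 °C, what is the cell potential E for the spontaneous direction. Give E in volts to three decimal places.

H⁺/H₂ is the cathode (higher E°), Ca²⁺/Ca the anode: E°cell = +0.00 − (-2.90) = +2.90 V, n = 2.
Overall: 2 H⁺(aq) + Ca(s) → H₂(g) + Ca²⁺(aq)
Q = P(H₂)·[Ca²⁺] / ([H⁺]^2); log Q = 1.068.
E = E° − (0.0592/n) log Q = +2.90 − (0.0592/2)(1.068) = +2.868 V.

+2.868 V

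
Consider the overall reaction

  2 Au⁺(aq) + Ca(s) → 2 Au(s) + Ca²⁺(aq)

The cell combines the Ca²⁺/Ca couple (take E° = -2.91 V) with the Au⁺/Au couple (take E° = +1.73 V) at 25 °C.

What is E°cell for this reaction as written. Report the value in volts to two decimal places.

+4.64 V

The Au⁺/Au couple has the higher reduction potential, so it is the cathode; Ca²⁺/Ca is oxidised at the anode.
E°cell = E°(cathode) − E°(anode) = (+1.73) − (-2.91) = +4.64 V.
Since E°cell > 0, the reaction is spontaneous under standard conditions.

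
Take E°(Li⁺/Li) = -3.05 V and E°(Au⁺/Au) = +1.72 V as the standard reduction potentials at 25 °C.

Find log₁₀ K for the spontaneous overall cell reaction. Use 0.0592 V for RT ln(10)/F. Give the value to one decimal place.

Cathode: Au⁺/Au; anode: Li⁺/Li. E°cell = +4.77 V, n = 1.
log K = nE°cell / 0.0592 = (1)(+4.77) / 0.0592 = 80.6.

80.6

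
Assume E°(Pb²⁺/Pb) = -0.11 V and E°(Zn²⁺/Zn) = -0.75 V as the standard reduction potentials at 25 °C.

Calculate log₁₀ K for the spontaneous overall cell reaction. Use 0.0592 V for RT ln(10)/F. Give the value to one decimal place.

21.6

Cathode: Pb²⁺/Pb; anode: Zn²⁺/Zn. E°cell = +0.64 V, n = 2.
log K = nE°cell / 0.0592 = (2)(+0.64) / 0.0592 = 21.6.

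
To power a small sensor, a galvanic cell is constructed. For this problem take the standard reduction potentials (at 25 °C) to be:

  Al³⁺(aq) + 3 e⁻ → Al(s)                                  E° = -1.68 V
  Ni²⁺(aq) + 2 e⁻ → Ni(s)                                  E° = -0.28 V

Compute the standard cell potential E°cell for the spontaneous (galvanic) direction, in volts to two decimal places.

+1.40 V

The Ni²⁺/Ni couple has the higher reduction potential, so it is the cathode; Al³⁺/Al is oxidised at the anode.
E°cell = E°(cathode) − E°(anode) = (-0.28) − (-1.68) = +1.40 V.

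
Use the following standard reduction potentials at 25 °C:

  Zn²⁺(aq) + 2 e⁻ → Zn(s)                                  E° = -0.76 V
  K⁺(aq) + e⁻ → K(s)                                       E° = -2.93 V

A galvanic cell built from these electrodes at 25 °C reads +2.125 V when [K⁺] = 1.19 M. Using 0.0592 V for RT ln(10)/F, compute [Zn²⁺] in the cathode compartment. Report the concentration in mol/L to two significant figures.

0.043 M

Zn²⁺/Zn is the cathode, K⁺/K the anode: E°cell = +2.17 V, n = 2.
Overall reaction: Zn²⁺(aq) + 2 K(s) → Zn(s) + 2 K⁺(aq); Q = [K⁺]^2/[Zn²⁺]^1.
From E = E° − (0.0592/n) log Q: log Q = (E° − E)·n/0.0592 = (+2.17 − (+2.125))·2/0.0592 = 1.5203.
So 1·log[Zn²⁺] = 2·log(1.19) − log Q = 0.1511 − (1.5203) = -1.3692; [Zn²⁺] = 10^(-1.3692) ≈ 0.043 M.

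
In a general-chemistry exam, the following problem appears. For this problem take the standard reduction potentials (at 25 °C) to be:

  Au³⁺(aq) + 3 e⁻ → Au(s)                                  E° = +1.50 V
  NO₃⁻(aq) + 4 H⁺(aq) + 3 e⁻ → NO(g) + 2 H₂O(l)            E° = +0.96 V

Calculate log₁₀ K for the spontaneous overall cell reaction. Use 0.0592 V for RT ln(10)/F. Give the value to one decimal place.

Cathode: Au³⁺/Au; anode: NO₃⁻/NO. E°cell = +0.54 V, n = 3.
log K = nE°cell / 0.0592 = (3)(+0.54) / 0.0592 = 27.4.

27.4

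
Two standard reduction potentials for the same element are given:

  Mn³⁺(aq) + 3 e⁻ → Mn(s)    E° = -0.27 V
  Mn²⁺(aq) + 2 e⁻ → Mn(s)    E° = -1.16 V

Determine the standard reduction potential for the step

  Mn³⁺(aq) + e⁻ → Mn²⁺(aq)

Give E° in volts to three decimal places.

+1.510 V

Sequential free energies add, so n₃E°₃ = n₁E°₁ + n₂E°₂.
With n₃ = 3, and the known step contributing 2×(-1.16) V, the unknown satisfies 1·E° = 3×(-0.27) − 2×(-1.16) = +1.510.
E° = +1.510 / 1 = +1.510 V.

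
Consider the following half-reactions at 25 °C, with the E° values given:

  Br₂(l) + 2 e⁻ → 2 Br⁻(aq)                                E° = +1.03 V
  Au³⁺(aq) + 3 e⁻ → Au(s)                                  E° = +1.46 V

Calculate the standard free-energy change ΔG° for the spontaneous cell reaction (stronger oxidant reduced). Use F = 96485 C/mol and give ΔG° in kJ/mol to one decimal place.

-248.9 kJ/mol

Au³⁺/Au (E° = +1.46 V) is the cathode; Br₂/Br⁻ (E° = +1.03 V) is the anode, so E°cell = +0.43 V.
Balancing electrons gives n = 6 (lcm of 3 and 2).
ΔG° = −nFE° = −(6)(96485)(+0.43) = -248,931 J = -248.9 kJ/mol.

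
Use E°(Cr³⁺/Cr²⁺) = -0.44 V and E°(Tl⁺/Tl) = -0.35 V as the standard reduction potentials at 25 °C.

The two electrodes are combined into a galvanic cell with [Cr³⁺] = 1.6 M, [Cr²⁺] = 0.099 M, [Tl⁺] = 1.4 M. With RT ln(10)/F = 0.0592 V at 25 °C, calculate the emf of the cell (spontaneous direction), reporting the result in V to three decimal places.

+0.027 V

Tl⁺/Tl is the cathode (higher E°), Cr³⁺/Cr²⁺ the anode: E°cell = -0.35 − (-0.44) = +0.09 V, n = 1.
Overall: Tl⁺(aq) + Cr²⁺(aq) → Tl(s) + Cr³⁺(aq)
Q = [Cr³⁺] / ([Tl⁺]·[Cr²⁺]); log Q = 1.062.
E = E° − (0.0592/n) log Q = +0.09 − (0.0592/1)(1.062) = +0.027 V.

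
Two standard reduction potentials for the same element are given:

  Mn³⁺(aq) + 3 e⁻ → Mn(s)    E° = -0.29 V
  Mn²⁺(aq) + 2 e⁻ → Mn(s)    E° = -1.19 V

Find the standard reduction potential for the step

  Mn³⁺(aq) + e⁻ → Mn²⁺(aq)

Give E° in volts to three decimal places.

+1.510 V

Sequential free energies add, so n₃E°₃ = n₁E°₁ + n₂E°₂.
With n₃ = 3, and the known step contributing 2×(-1.19) V, the unknown satisfies 1·E° = 3×(-0.29) − 2×(-1.19) = +1.510.
E° = +1.510 / 1 = +1.510 V.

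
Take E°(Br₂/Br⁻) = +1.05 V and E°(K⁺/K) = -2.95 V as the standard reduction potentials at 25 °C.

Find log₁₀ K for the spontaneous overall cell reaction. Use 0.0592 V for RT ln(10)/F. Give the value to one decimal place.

135.1

Cathode: Br₂/Br⁻; anode: K⁺/K. E°cell = +4.00 V, n = 2.
log K = nE°cell / 0.0592 = (2)(+4.00) / 0.0592 = 135.1.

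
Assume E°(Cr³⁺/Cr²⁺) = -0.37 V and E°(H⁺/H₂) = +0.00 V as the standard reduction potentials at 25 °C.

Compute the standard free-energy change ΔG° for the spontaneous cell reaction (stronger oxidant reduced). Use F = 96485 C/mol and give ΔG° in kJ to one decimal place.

H⁺/H₂ (E° = +0.00 V) is the cathode; Cr³⁺/Cr²⁺ (E° = -0.37 V) is the anode, so E°cell = +0.37 V.
Balancing electrons gives n = 2 (lcm of 2 and 1).
ΔG° = −nFE° = −(2)(96485)(+0.37) = -71,399 J = -71.4 kJ.

-71.4 kJ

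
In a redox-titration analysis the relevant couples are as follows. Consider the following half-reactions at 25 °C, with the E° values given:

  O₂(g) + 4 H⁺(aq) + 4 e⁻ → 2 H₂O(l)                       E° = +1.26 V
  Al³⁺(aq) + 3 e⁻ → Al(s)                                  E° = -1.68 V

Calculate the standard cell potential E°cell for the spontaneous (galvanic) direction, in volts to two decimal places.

+2.94 V

The O₂/H₂O couple has the higher reduction potential, so it is the cathode; Al³⁺/Al is oxidised at the anode.
E°cell = E°(cathode) − E°(anode) = (+1.26) − (-1.68) = +2.94 V.
Since E°cell > 0, the reaction is spontaneous under standard conditions.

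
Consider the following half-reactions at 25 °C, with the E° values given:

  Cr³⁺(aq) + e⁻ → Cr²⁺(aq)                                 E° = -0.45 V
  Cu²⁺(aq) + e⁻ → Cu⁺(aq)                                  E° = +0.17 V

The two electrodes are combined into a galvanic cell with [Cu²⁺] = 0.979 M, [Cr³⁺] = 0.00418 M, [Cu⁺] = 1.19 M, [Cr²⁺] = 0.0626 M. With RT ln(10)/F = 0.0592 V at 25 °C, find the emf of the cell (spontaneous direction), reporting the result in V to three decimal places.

Cu²⁺/Cu⁺ is the cathode (higher E°), Cr³⁺/Cr²⁺ the anode: E°cell = +0.17 − (-0.45) = +0.62 V, n = 1.
Overall: Cu²⁺(aq) + Cr²⁺(aq) → Cu⁺(aq) + Cr³⁺(aq)
Q = [Cu⁺]·[Cr³⁺] / ([Cu²⁺]·[Cr²⁺]); log Q = -1.091.
E = E° − (0.0592/n) log Q = +0.62 − (0.0592/1)(-1.091) = +0.685 V.

+0.685 V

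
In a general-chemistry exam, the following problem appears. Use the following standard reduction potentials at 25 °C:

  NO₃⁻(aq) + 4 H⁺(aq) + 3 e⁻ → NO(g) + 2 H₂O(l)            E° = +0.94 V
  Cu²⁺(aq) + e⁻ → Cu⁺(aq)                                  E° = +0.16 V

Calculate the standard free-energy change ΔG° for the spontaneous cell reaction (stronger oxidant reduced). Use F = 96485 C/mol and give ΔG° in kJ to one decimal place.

NO₃⁻/NO (E° = +0.94 V) is the cathode; Cu²⁺/Cu⁺ (E° = +0.16 V) is the anode, so E°cell = +0.78 V.
Balancing electrons gives n = 3 (lcm of 3 and 1).
ΔG° = −nFE° = −(3)(96485)(+0.78) = -225,775 J = -225.8 kJ.

-225.8 kJ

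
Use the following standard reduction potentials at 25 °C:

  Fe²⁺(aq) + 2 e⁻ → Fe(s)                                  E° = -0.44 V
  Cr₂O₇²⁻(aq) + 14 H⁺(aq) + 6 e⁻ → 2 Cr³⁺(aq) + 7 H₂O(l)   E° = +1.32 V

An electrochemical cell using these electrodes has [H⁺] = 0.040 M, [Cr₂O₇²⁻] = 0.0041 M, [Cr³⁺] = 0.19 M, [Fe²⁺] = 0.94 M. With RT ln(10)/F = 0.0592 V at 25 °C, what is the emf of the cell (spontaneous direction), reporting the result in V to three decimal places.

Cr₂O₇²⁻/Cr³⁺ is the cathode (higher E°), Fe²⁺/Fe the anode: E°cell = +1.32 − (-0.44) = +1.76 V, n = 6.
Overall: Cr₂O₇²⁻(aq) + 14 H⁺(aq) + 3 Fe(s) → 2 Cr³⁺(aq) + 7 H₂O(l) + 3 Fe²⁺(aq)
Q = [Cr³⁺]^2·[Fe²⁺]^3 / ([Cr₂O₇²⁻]·[H⁺]^14); log Q = 20.435.
E = E° − (0.0592/n) log Q = +1.76 − (0.0592/6)(20.435) = +1.558 V.

+1.558 V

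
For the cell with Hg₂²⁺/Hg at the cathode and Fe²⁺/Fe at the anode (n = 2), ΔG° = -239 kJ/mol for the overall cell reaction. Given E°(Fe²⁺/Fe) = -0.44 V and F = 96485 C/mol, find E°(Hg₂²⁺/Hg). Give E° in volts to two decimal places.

+0.80 V

E°cell = −ΔG°/(nF) = −(-239×10³)/((2)(96485)) = +1.239 V.
Since Hg₂²⁺/Hg is the cathode and Fe²⁺/Fe the anode, E°cell = E°(Hg₂²⁺/Hg) − E°(Fe²⁺/Fe).
So E°(Hg₂²⁺/Hg) = E°cell + E°(Fe²⁺/Fe) = +1.239 + (-0.44) = +0.80 V.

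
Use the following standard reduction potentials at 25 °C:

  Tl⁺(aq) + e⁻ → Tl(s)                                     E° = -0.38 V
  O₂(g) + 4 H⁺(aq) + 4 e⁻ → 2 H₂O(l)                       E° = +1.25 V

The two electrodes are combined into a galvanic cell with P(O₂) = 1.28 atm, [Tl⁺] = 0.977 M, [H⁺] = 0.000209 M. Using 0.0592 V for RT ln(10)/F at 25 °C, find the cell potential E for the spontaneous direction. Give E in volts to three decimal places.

O₂/H₂O is the cathode (higher E°), Tl⁺/Tl the anode: E°cell = +1.25 − (-0.38) = +1.63 V, n = 4.
Overall: O₂(g) + 4 H⁺(aq) + 4 Tl(s) → 2 H₂O(l) + 4 Tl⁺(aq)
Q = [Tl⁺]^4 / (P(O₂)·[H⁺]^4); log Q = 14.572.
E = E° − (0.0592/n) log Q = +1.63 − (0.0592/4)(14.572) = +1.414 V.

+1.414 V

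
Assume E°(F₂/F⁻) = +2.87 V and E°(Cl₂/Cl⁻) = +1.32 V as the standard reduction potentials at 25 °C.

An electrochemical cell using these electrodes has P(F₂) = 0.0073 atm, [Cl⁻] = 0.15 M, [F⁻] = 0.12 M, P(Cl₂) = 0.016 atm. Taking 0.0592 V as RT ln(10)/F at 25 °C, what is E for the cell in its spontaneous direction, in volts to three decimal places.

F₂/F⁻ is the cathode (higher E°), Cl₂/Cl⁻ the anode: E°cell = +2.87 − (+1.32) = +1.55 V, n = 2.
Overall: F₂(g) + 2 Cl⁻(aq) → 2 F⁻(aq) + Cl₂(g)
Q = [F⁻]^2·P(Cl₂) / (P(F₂)·[Cl⁻]^2); log Q = 0.147.
E = E° − (0.0592/n) log Q = +1.55 − (0.0592/2)(0.147) = +1.546 V.

+1.546 V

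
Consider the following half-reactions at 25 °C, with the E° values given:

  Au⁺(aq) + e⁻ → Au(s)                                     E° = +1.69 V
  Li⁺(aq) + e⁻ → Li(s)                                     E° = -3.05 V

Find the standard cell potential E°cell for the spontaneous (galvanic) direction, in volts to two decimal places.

The Au⁺/Au couple has the higher reduction potential, so it is the cathode; Li⁺/Li is oxidised at the anode.
E°cell = E°(cathode) − E°(anode) = (+1.69) − (-3.05) = +4.74 V.
Since E°cell > 0, the reaction is spontaneous under standard conditions.

+4.74 V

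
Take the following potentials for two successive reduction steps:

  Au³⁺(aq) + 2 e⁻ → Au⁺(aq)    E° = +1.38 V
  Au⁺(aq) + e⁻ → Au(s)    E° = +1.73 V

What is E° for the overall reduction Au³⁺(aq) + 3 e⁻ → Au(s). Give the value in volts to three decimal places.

Standard free energies of sequential steps add: ΔG°₃ = ΔG°₁ + ΔG°₂, so n₃E°₃ = n₁E°₁ + n₂E°₂.
E°₃ = (2×+1.38 + 1×+1.73) / 3 = (+4.490) / 3 = +1.497 V.

+1.497 V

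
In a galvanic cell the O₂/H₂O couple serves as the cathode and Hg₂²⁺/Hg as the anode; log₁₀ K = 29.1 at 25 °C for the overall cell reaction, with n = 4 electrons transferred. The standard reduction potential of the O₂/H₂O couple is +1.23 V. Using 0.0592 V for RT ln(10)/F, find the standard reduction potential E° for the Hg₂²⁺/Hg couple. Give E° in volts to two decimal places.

E°cell = (0.0592/n)·log K = (0.0592/4)(29.1) = +0.431 V.
Since O₂/H₂O is the cathode and Hg₂²⁺/Hg the anode, E°cell = E°(O₂/H₂O) − E°(Hg₂²⁺/Hg).
So E°(Hg₂²⁺/Hg) = E°(O₂/H₂O) − E°cell = (+1.23) − (+0.431) = +0.80 V.

+0.80 V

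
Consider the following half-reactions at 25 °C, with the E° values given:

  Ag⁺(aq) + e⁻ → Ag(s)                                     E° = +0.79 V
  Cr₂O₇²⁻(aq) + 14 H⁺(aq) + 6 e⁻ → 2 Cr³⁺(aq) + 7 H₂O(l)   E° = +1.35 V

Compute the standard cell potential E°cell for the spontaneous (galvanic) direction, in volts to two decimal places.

+0.56 V

The Cr₂O₇²⁻/Cr³⁺ couple has the higher reduction potential, so it is the cathode; Ag⁺/Ag is oxidised at the anode.
E°cell = E°(cathode) − E°(anode) = (+1.35) − (+0.79) = +0.56 V.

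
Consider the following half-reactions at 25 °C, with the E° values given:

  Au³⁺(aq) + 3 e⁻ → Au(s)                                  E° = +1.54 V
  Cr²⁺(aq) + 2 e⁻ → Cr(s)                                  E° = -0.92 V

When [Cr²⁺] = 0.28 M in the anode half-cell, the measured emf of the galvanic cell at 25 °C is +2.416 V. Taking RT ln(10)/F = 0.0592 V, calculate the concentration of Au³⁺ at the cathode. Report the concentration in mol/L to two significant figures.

0.00087 M

Au³⁺/Au is the cathode, Cr²⁺/Cr the anode: E°cell = +2.46 V, n = 6.
Overall reaction: 2 Au³⁺(aq) + 3 Cr(s) → 2 Au(s) + 3 Cr²⁺(aq); Q = [Cr²⁺]^3/[Au³⁺]^2.
From E = E° − (0.0592/n) log Q: log Q = (E° − E)·n/0.0592 = (+2.46 − (+2.416))·6/0.0592 = 4.4595.
So 2·log[Au³⁺] = 3·log(0.28) − log Q = -1.6585 − (4.4595) = -6.1180; log[Au³⁺] = -6.1180 / 2 = -3.0590; [Au³⁺] = 10^(-3.0590) ≈ 0.00087 M.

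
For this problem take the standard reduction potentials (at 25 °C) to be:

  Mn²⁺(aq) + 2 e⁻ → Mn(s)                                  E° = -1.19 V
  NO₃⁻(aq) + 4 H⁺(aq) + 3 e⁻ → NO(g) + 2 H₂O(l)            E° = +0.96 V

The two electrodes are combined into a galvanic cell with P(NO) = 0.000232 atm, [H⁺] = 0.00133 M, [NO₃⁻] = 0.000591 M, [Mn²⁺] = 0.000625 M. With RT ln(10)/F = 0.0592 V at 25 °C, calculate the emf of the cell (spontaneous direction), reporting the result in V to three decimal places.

+2.026 V

NO₃⁻/NO is the cathode (higher E°), Mn²⁺/Mn the anode: E°cell = +0.96 − (-1.19) = +2.15 V, n = 6.
Overall: 2 NO₃⁻(aq) + 8 H⁺(aq) + 3 Mn(s) → 2 NO(g) + 4 H₂O(l) + 3 Mn²⁺(aq)
Q = P(NO)^2·[Mn²⁺]^3 / ([NO₃⁻]^2·[H⁺]^8); log Q = 12.585.
E = E° − (0.0592/n) log Q = +2.15 − (0.0592/6)(12.585) = +2.026 V.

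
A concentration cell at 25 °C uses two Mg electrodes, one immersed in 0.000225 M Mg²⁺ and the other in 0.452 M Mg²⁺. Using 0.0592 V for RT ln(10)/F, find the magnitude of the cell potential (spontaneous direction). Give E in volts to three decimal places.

For a concentration cell E°cell = 0. The 0.452 M side is the cathode (reduction is favoured where [Mg²⁺] is higher).
With n = 2, E = −(0.0592/2) log([Mg²⁺]ₐₙ/[Mg²⁺]꜀ₐₜ) = −(0.0592/2) log(0.000225/0.452) = −(0.0592/2)(-3.303) = +0.098 V.

+0.098 V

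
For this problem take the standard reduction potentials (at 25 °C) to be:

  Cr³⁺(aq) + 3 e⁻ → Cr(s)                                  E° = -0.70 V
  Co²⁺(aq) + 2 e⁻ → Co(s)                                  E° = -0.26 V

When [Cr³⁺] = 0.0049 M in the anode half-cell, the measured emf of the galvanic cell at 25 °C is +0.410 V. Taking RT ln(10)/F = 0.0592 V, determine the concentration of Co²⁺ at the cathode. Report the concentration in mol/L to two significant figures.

Co²⁺/Co is the cathode, Cr³⁺/Cr the anode: E°cell = +0.44 V, n = 6.
Overall reaction: 3 Co²⁺(aq) + 2 Cr(s) → 3 Co(s) + 2 Cr³⁺(aq); Q = [Cr³⁺]^2/[Co²⁺]^3.
From E = E° − (0.0592/n) log Q: log Q = (E° − E)·n/0.0592 = (+0.44 − (+0.410))·6/0.0592 = 3.0405.
So 3·log[Co²⁺] = 2·log(0.0049) − log Q = -4.6196 − (3.0405) = -7.6601; log[Co²⁺] = -7.6601 / 3 = -2.5534; [Co²⁺] = 10^(-2.5534) ≈ 0.0028 M.

0.0028 M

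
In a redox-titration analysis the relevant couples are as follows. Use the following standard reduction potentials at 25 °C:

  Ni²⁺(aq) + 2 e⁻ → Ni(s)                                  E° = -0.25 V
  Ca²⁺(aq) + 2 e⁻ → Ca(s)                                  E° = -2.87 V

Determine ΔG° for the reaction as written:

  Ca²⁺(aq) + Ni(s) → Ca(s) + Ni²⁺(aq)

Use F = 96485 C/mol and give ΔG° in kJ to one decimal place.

As written, Ca²⁺/Ca is reduced (cathode) and Ni²⁺/Ni is oxidised (anode), so E°cell = (-2.87) − (-0.25) = -2.62 V.
Balancing electrons gives n = 2.
ΔG° = −nFE° = −(2)(96485)(-2.62) = 505,581 J = +505.6 kJ.

+505.6 kJ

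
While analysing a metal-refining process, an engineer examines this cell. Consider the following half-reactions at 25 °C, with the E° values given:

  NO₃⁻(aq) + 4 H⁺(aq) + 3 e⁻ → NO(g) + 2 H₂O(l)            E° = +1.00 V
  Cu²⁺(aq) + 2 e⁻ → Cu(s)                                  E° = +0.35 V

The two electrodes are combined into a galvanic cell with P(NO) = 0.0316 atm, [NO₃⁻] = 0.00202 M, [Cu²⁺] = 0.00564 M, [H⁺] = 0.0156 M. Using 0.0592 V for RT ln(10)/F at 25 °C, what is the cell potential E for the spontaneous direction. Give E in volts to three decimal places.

+0.550 V

NO₃⁻/NO is the cathode (higher E°), Cu²⁺/Cu the anode: E°cell = +1.00 − (+0.35) = +0.65 V, n = 6.
Overall: 2 NO₃⁻(aq) + 8 H⁺(aq) + 3 Cu(s) → 2 NO(g) + 4 H₂O(l) + 3 Cu²⁺(aq)
Q = P(NO)^2·[Cu²⁺]^3 / ([NO₃⁻]^2·[H⁺]^8); log Q = 10.098.
E = E° − (0.0592/n) log Q = +0.65 − (0.0592/6)(10.098) = +0.550 V.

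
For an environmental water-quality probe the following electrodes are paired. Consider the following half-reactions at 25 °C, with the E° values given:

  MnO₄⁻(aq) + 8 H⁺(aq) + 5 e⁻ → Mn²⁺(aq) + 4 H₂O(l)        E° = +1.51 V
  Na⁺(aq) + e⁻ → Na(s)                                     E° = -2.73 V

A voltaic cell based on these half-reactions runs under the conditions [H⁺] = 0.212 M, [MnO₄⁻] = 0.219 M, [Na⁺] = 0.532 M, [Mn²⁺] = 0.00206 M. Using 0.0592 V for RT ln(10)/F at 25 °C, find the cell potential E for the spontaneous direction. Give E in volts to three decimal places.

+4.216 V

MnO₄⁻/Mn²⁺ is the cathode (higher E°), Na⁺/Na the anode: E°cell = +1.51 − (-2.73) = +4.24 V, n = 5.
Overall: MnO₄⁻(aq) + 8 H⁺(aq) + 5 Na(s) → Mn²⁺(aq) + 4 H₂O(l) + 5 Na⁺(aq)
Q = [Mn²⁺]·[Na⁺]^5 / ([MnO₄⁻]·[H⁺]^8); log Q = 1.992.
E = E° − (0.0592/n) log Q = +4.24 − (0.0592/5)(1.992) = +4.216 V.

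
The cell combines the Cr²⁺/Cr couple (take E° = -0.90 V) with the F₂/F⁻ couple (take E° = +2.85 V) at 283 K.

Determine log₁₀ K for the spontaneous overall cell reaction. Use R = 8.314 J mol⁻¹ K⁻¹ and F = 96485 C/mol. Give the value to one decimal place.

133.6

Cathode: F₂/F⁻; anode: Cr²⁺/Cr. E°cell = (+2.85) − (-0.90) = +3.75 V, with n = 2.
ΔG° = −nFE° = −RT ln K, so ln K = nFE°/(RT) = (2)(96485)(+3.75) / ((8.314)(283)) = 307.556.
log₁₀ K = 307.556 / ln 10 = 133.6.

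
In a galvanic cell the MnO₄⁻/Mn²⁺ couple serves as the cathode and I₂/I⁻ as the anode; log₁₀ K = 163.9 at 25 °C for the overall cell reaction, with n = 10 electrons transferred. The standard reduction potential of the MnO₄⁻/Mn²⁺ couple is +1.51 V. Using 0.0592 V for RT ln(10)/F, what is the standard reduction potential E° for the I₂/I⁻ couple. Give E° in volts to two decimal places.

+0.54 V

E°cell = (0.0592/n)·log K = (0.0592/10)(163.9) = +0.970 V.
Since MnO₄⁻/Mn²⁺ is the cathode and I₂/I⁻ the anode, E°cell = E°(MnO₄⁻/Mn²⁺) − E°(I₂/I⁻).
So E°(I₂/I⁻) = E°(MnO₄⁻/Mn²⁺) − E°cell = (+1.51) − (+0.970) = +0.54 V.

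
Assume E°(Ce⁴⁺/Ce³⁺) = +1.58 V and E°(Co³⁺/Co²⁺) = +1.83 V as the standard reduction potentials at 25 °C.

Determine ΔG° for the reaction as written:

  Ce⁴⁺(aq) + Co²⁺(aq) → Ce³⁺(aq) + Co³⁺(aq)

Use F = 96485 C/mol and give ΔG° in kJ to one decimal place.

+24.1 kJ

As written, Ce⁴⁺/Ce³⁺ is reduced (cathode) and Co³⁺/Co²⁺ is oxidised (anode), so E°cell = (+1.58) − (+1.83) = -0.25 V.
Balancing electrons gives n = 1.
ΔG° = −nFE° = −(1)(96485)(-0.25) = 24,121 J = +24.1 kJ.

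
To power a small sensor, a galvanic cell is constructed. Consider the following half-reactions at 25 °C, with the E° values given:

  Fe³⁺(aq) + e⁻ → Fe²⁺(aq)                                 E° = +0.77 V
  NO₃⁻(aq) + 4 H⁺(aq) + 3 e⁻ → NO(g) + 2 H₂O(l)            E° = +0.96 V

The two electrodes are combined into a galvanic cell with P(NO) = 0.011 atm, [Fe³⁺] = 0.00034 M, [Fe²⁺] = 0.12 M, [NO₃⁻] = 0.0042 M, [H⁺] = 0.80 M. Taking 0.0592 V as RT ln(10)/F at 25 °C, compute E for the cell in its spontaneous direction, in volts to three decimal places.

+0.325 V

NO₃⁻/NO is the cathode (higher E°), Fe³⁺/Fe²⁺ the anode: E°cell = +0.96 − (+0.77) = +0.19 V, n = 3.
Overall: NO₃⁻(aq) + 4 H⁺(aq) + 3 Fe²⁺(aq) → NO(g) + 2 H₂O(l) + 3 Fe³⁺(aq)
Q = P(NO)·[Fe³⁺]^3 / ([NO₃⁻]·[H⁺]^4·[Fe²⁺]^3); log Q = -6.837.
E = E° − (0.0592/n) log Q = +0.19 − (0.0592/3)(-6.837) = +0.325 V.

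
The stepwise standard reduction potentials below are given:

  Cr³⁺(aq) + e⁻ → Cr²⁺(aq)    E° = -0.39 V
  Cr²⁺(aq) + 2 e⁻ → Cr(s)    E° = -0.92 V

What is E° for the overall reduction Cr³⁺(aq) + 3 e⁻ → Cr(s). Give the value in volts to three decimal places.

-0.743 V

Since ΔG° = −nFE° is additive over sequential reductions, n₃E°₃ = n₁E°₁ + n₂E°₂.
E°₃ = (1×-0.39 + 2×-0.92) / 3 = (-2.230) / 3 = -0.743 V.
E° values themselves are not directly additive — weighting by electron count is essential.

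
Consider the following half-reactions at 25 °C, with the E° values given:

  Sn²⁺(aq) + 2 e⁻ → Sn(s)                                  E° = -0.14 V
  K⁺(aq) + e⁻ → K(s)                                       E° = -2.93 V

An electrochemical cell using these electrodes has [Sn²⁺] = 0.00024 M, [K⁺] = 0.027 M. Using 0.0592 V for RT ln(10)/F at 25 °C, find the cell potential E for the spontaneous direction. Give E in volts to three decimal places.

+2.776 V

Sn²⁺/Sn is the cathode (higher E°), K⁺/K the anode: E°cell = -0.14 − (-2.93) = +2.79 V, n = 2.
Overall: Sn²⁺(aq) + 2 K(s) → Sn(s) + 2 K⁺(aq)
Q = [K⁺]^2 / ([Sn²⁺]); log Q = 0.483.
E = E° − (0.0592/n) log Q = +2.79 − (0.0592/2)(0.483) = +2.776 V.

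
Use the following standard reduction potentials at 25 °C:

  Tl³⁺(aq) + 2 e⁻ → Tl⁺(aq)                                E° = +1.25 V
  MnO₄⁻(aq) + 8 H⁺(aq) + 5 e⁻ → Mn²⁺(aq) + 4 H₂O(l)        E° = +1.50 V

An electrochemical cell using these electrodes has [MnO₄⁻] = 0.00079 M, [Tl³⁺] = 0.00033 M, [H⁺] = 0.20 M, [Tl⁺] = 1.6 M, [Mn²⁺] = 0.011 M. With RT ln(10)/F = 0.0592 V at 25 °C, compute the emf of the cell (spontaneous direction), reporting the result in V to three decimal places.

MnO₄⁻/Mn²⁺ is the cathode (higher E°), Tl³⁺/Tl⁺ the anode: E°cell = +1.50 − (+1.25) = +0.25 V, n = 10.
Overall: 2 MnO₄⁻(aq) + 16 H⁺(aq) + 5 Tl⁺(aq) → 2 Mn²⁺(aq) + 8 H₂O(l) + 5 Tl³⁺(aq)
Q = [Mn²⁺]^2·[Tl³⁺]^5 / ([MnO₄⁻]^2·[H⁺]^16·[Tl⁺]^5); log Q = -4.957.
E = E° − (0.0592/n) log Q = +0.25 − (0.0592/10)(-4.957) = +0.279 V.

+0.279 V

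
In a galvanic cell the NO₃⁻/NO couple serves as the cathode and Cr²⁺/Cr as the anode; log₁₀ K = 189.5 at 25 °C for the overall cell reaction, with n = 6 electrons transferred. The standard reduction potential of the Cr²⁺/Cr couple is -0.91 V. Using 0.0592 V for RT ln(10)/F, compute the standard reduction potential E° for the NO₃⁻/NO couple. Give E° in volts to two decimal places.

+0.96 V

E°cell = (0.0592/n)·log K = (0.0592/6)(189.5) = +1.870 V.
Since NO₃⁻/NO is the cathode and Cr²⁺/Cr the anode, E°cell = E°(NO₃⁻/NO) − E°(Cr²⁺/Cr).
So E°(NO₃⁻/NO) = E°cell + E°(Cr²⁺/Cr) = +1.870 + (-0.91) = +0.96 V.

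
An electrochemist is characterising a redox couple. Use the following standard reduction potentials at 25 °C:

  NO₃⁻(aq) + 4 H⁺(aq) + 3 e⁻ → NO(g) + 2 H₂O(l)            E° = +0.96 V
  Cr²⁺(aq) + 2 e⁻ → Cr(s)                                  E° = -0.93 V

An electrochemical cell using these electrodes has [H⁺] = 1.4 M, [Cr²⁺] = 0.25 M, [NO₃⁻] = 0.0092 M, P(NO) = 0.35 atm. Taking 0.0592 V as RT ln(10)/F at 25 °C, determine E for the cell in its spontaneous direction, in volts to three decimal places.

+1.888 V

NO₃⁻/NO is the cathode (higher E°), Cr²⁺/Cr the anode: E°cell = +0.96 − (-0.93) = +1.89 V, n = 6.
Overall: 2 NO₃⁻(aq) + 8 H⁺(aq) + 3 Cr(s) → 2 NO(g) + 4 H₂O(l) + 3 Cr²⁺(aq)
Q = P(NO)^2·[Cr²⁺]^3 / ([NO₃⁻]^2·[H⁺]^8); log Q = 0.185.
E = E° − (0.0592/n) log Q = +1.89 − (0.0592/6)(0.185) = +1.888 V.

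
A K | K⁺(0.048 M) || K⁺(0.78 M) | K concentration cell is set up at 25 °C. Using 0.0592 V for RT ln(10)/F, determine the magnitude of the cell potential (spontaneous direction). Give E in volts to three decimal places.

+0.072 V

For a concentration cell E°cell = 0. The 0.78 M side is the cathode (reduction is favoured where [K⁺] is higher).
With n = 1, E = −(0.0592/1) log([K⁺]ₐₙ/[K⁺]꜀ₐₜ) = −(0.0592/1) log(0.048/0.78) = −(0.0592/1)(-1.211) = +0.072 V.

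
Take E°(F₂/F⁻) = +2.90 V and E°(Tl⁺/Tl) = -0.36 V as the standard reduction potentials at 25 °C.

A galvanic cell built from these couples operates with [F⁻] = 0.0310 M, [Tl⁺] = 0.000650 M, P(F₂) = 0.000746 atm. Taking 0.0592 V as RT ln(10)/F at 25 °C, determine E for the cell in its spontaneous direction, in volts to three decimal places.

F₂/F⁻ is the cathode (higher E°), Tl⁺/Tl the anode: E°cell = +2.90 − (-0.36) = +3.26 V, n = 2.
Overall: F₂(g) + 2 Tl(s) → 2 F⁻(aq) + 2 Tl⁺(aq)
Q = [F⁻]^2·[Tl⁺]^2 / (P(F₂)); log Q = -6.264.
E = E° − (0.0592/n) log Q = +3.26 − (0.0592/2)(-6.264) = +3.445 V.

+3.445 V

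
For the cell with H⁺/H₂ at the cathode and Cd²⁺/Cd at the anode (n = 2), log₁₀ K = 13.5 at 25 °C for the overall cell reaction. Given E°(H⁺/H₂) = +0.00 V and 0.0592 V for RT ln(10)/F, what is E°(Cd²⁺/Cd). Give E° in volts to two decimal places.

E°cell = (0.0592/n)·log K = (0.0592/2)(13.5) = +0.400 V.
Since H⁺/H₂ is the cathode and Cd²⁺/Cd the anode, E°cell = E°(H⁺/H₂) − E°(Cd²⁺/Cd).
So E°(Cd²⁺/Cd) = E°(H⁺/H₂) − E°cell = (+0.00) − (+0.400) = -0.40 V.

-0.40 V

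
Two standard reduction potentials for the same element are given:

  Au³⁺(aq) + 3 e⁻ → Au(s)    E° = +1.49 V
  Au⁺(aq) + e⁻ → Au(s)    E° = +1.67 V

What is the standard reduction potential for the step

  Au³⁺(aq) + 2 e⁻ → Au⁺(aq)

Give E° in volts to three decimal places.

+1.400 V

Sequential free energies add, so n₃E°₃ = n₁E°₁ + n₂E°₂.
With n₃ = 3, and the known step contributing 1×(+1.67) V, the unknown satisfies 2·E° = 3×(+1.49) − 1×(+1.67) = +2.800.
E° = +2.800 / 2 = +1.400 V.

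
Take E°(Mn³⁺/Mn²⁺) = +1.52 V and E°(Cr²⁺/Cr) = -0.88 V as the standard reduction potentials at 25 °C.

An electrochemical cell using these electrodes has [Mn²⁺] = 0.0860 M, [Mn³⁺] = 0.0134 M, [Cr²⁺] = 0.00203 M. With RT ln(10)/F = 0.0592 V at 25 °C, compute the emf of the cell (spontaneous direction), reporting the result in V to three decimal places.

+2.432 V

Mn³⁺/Mn²⁺ is the cathode (higher E°), Cr²⁺/Cr the anode: E°cell = +1.52 − (-0.88) = +2.40 V, n = 2.
Overall: 2 Mn³⁺(aq) + Cr(s) → 2 Mn²⁺(aq) + Cr²⁺(aq)
Q = [Mn²⁺]^2·[Cr²⁺] / ([Mn³⁺]^2); log Q = -1.078.
E = E° − (0.0592/n) log Q = +2.40 − (0.0592/2)(-1.078) = +2.432 V.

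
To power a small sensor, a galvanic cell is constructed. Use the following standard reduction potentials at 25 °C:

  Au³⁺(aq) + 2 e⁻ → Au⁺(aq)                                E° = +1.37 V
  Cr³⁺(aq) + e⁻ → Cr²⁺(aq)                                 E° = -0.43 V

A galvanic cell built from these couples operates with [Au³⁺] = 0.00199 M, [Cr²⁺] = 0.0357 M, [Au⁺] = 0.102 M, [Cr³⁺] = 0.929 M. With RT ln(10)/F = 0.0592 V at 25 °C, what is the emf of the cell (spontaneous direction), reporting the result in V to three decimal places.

Au³⁺/Au⁺ is the cathode (higher E°), Cr³⁺/Cr²⁺ the anode: E°cell = +1.37 − (-0.43) = +1.80 V, n = 2.
Overall: Au³⁺(aq) + 2 Cr²⁺(aq) → Au⁺(aq) + 2 Cr³⁺(aq)
Q = [Au⁺]·[Cr³⁺]^2 / ([Au³⁺]·[Cr²⁺]^2); log Q = 4.540.
E = E° − (0.0592/n) log Q = +1.80 − (0.0592/2)(4.540) = +1.666 V.

+1.666 V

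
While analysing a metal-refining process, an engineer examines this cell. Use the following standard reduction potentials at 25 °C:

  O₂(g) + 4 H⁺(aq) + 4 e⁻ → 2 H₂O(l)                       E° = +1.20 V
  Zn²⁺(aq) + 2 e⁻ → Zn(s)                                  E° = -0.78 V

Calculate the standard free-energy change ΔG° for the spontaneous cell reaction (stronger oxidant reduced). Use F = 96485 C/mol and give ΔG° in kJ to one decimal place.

-764.2 kJ

O₂/H₂O (E° = +1.20 V) is the cathode; Zn²⁺/Zn (E° = -0.78 V) is the anode, so E°cell = +1.98 V.
Balancing electrons gives n = 4 (lcm of 4 and 2).
ΔG° = −nFE° = −(4)(96485)(+1.98) = -764,161 J = -764.2 kJ.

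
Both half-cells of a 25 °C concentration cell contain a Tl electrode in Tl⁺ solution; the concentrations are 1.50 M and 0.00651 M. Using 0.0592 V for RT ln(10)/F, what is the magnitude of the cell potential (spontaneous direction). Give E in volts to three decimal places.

For a concentration cell E°cell = 0. The 1.50 M side is the cathode (reduction is favoured where [Tl⁺] is higher).
With n = 1, E = −(0.0592/1) log([Tl⁺]ₐₙ/[Tl⁺]꜀ₐₜ) = −(0.0592/1) log(0.00651/1.5) = −(0.0592/1)(-2.363) = +0.140 V.

+0.140 V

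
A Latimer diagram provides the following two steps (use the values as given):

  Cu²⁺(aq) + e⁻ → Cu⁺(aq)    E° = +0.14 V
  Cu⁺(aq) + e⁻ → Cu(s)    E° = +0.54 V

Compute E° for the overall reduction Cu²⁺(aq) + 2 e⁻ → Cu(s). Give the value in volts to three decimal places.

Since ΔG° = −nFE° is additive over sequential reductions, n₃E°₃ = n₁E°₁ + n₂E°₂.
E°₃ = (1×+0.14 + 1×+0.54) / 2 = (+0.680) / 2 = +0.340 V.

+0.340 V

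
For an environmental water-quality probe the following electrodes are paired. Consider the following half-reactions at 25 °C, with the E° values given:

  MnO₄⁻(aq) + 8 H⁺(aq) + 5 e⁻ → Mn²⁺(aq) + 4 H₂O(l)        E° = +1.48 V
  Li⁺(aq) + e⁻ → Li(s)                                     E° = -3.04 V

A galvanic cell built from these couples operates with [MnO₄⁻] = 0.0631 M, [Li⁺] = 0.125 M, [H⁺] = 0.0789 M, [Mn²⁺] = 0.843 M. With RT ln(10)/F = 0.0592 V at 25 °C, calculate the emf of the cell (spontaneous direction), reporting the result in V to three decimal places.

MnO₄⁻/Mn²⁺ is the cathode (higher E°), Li⁺/Li the anode: E°cell = +1.48 − (-3.04) = +4.52 V, n = 5.
Overall: MnO₄⁻(aq) + 8 H⁺(aq) + 5 Li(s) → Mn²⁺(aq) + 4 H₂O(l) + 5 Li⁺(aq)
Q = [Mn²⁺]·[Li⁺]^5 / ([MnO₄⁻]·[H⁺]^8); log Q = 5.434.
E = E° − (0.0592/n) log Q = +4.52 − (0.0592/5)(5.434) = +4.456 V.

+4.456 V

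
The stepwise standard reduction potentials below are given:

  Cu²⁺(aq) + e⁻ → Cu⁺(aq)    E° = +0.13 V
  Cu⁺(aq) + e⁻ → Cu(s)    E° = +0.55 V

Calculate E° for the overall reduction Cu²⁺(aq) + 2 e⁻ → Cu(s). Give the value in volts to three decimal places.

+0.340 V

Standard free energies of sequential steps add: ΔG°₃ = ΔG°₁ + ΔG°₂, so n₃E°₃ = n₁E°₁ + n₂E°₂.
E°₃ = (1×+0.13 + 1×+0.55) / 2 = (+0.680) / 2 = +0.340 V.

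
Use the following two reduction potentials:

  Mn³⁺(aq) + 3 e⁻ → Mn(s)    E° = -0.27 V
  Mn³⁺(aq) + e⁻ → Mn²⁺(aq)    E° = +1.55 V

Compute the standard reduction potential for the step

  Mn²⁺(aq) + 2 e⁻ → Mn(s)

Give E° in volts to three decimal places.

Sequential free energies add, so n₃E°₃ = n₁E°₁ + n₂E°₂.
With n₃ = 3, and the known step contributing 1×(+1.55) V, the unknown satisfies 2·E° = 3×(-0.27) − 1×(+1.55) = -2.360.
E° = -2.360 / 2 = -1.180 V.

-1.180 V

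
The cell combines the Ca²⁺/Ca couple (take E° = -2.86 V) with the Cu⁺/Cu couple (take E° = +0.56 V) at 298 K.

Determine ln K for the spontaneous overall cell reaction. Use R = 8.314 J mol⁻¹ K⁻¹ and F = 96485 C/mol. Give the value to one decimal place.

266.4

Cathode: Cu⁺/Cu; anode: Ca²⁺/Ca. E°cell = (+0.56) − (-2.86) = +3.42 V, with n = 2.
ΔG° = −nFE° = −RT ln K, so ln K = nFE°/(RT) = (2)(96485)(+3.42) / ((8.314)(298)) = 266.373.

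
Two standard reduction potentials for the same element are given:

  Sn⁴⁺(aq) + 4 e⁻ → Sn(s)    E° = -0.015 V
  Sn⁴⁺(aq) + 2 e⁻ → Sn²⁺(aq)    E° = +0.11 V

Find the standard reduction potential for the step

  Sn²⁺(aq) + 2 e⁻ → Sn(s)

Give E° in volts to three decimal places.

-0.140 V

Sequential free energies add, so n₃E°₃ = n₁E°₁ + n₂E°₂.
With n₃ = 4, and the known step contributing 2×(+0.11) V, the unknown satisfies 2·E° = 4×(-0.015) − 2×(+0.11) = -0.280.
E° = -0.280 / 2 = -0.140 V.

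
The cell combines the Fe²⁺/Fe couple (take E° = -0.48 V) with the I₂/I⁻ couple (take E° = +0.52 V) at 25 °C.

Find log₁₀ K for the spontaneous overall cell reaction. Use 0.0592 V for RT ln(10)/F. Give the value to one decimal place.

33.8

Cathode: I₂/I⁻; anode: Fe²⁺/Fe. E°cell = +1.00 V, n = 2.
log K = nE°cell / 0.0592 = (2)(+1.00) / 0.0592 = 33.8.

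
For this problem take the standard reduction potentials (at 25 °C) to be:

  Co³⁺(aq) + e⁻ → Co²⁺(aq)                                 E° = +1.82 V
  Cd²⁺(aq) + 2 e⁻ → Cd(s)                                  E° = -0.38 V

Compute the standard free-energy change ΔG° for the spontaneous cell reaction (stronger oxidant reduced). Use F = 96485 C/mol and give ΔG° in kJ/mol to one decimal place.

Co³⁺/Co²⁺ (E° = +1.82 V) is the cathode; Cd²⁺/Cd (E° = -0.38 V) is the anode, so E°cell = +2.20 V.
Balancing electrons gives n = 2 (lcm of 1 and 2).
ΔG° = −nFE° = −(2)(96485)(+2.20) = -424,534 J = -424.5 kJ/mol.

-424.5 kJ/mol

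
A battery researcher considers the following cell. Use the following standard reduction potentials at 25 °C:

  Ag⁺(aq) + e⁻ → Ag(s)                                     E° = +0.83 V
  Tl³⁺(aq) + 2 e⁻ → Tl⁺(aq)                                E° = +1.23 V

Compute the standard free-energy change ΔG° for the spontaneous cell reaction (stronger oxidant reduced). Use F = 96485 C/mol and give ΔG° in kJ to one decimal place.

Tl³⁺/Tl⁺ (E° = +1.23 V) is the cathode; Ag⁺/Ag (E° = +0.83 V) is the anode, so E°cell = +0.40 V.
Balancing electrons gives n = 2 (lcm of 2 and 1).
ΔG° = −nFE° = −(2)(96485)(+0.40) = -77,188 J = -77.2 kJ.

-77.2 kJ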